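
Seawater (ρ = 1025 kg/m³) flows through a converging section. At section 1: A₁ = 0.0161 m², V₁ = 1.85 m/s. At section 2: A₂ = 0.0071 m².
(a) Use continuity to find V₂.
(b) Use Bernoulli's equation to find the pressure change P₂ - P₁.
(a) Continuity: A₁V₁=A₂V₂ -> V₂=A₁V₁/A₂=0.0161*1.85/0.0071=4.20 m/s
(b) Bernoulli: P₂-P₁=0.5*rho*(V₁^2-V₂^2)/1000=0.5*1025*(1.85^2-4.20^2)/1000=-7.286 kPa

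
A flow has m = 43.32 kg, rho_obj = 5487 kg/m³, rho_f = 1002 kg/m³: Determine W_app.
Formula: W_{app} = mg\left(1 - \frac{\rho_f}{\rho_{obj}}\right)
W_app = 43.32·9.81·(1 − 1002/5487) = 347.4 N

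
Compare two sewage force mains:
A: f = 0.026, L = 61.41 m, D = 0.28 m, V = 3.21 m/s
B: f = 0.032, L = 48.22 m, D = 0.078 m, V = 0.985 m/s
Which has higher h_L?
h_L(A) = 2.995 m, h_L(B) = 0.9783 m. Answer: A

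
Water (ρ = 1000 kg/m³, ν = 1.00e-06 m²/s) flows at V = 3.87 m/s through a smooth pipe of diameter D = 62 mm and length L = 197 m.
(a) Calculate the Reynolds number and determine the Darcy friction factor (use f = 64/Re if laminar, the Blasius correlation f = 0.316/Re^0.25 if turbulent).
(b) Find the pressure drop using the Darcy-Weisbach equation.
(a) Re = V·D/ν = 3.87·0.062/1.00e-06 = 239940 → turbulent (Re > 4000); f = 0.316/Re^0.25 = 0.316/239940^0.25 = 0.014278 (Blasius is strictly valid for Re ≲ 1e5; used here as the smooth-pipe estimate the problem specifies)
(b) Darcy-Weisbach: ΔP = f·(L/D)·½ρV²/1000 = 0.014278·(197/0.062)·½·1000·3.87²/1000 = 339.7 kPa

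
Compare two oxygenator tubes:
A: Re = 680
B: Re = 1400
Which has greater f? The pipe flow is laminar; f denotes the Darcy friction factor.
f(A) = 0.09412, f(B) = 0.04571. Answer: A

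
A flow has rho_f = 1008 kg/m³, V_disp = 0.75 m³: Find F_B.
Formula: F_B = \rho_f g V_{disp}
F_B = 1008·9.81·0.75 = 7416 N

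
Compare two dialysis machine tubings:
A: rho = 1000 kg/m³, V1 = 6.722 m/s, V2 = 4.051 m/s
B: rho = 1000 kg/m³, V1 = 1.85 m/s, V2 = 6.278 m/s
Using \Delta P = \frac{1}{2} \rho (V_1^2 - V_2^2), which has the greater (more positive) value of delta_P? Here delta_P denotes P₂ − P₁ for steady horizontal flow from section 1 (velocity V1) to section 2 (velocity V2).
delta_P(A) = 14.39 kPa, delta_P(B) = -18 kPa. Answer: A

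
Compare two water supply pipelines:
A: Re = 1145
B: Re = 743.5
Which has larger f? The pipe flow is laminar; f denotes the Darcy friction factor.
f(A) = 0.0559, f(B) = 0.08608. Answer: B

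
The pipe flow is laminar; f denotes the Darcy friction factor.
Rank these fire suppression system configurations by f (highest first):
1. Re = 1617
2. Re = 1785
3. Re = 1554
Case 1: f = 0.03958
Case 2: f = 0.03585
Case 3: f = 0.04118
Ranking (highest first): 3, 1, 2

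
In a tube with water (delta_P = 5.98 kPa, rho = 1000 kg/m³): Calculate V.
Formula: V = \sqrt{\frac{2 \Delta P}{\rho}}
V = √(2·(5.98·1000)/1000) = 3.458 m/s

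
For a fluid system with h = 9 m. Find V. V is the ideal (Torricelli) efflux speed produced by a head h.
Formula: V = \sqrt{2 g h}
V = √(2·9.81·9) = 13.29 m/s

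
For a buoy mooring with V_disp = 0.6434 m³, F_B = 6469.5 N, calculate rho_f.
Formula: F_B = \rho_f g V_{disp}
Substituting knowns: 6469.5 = rho_f·9.81·0.6434
Solving for rho_f: rho_f = 6469.5/(9.81·0.6434) = 1025 kg/m³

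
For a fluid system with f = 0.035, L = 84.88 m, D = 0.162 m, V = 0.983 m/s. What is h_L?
Formula: h_L = f \frac{L}{D} \frac{V^2}{2g}
h_L = 0.035·(84.88/0.162)·0.983²/(2·9.81) = 0.9032 m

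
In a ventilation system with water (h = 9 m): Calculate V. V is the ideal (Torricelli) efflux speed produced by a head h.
Formula: V = \sqrt{2 g h}
V = √(2·9.81·9) = 13.29 m/s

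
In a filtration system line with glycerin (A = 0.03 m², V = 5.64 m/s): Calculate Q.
Formula: Q = A V
Q = 0.03·5.64·1000 = 169.2 L/s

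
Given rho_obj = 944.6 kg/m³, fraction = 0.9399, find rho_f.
Formula: f_{sub} = \frac{\rho_{obj}}{\rho_f}
Substituting knowns: 0.9399 = 944.6/rho_f
Solving for rho_f: rho_f = 944.6/0.9399 = 1005 kg/m³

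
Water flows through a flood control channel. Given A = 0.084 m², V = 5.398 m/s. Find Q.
Formula: Q = A V
Q = 0.084·5.398·1000 = 453.4 L/s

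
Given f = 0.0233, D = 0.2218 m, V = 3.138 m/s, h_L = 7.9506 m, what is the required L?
Formula: h_L = f \frac{L}{D} \frac{V^2}{2g}
Substituting knowns: 7.9506 = 0.0233·(L/0.2218)·3.138²/(2·9.81)
Solving for L: L = 7.9506·2·9.81·0.2218/(0.0233·3.138²) = 150.8 m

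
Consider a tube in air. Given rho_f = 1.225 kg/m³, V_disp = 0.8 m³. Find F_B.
Formula: F_B = \rho_f g V_{disp}
F_B = 1.225·9.81·0.8 = 9.614 N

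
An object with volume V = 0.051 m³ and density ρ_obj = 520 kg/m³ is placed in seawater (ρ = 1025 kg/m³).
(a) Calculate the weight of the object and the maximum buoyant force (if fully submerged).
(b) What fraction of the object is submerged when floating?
(a) W=rho_obj*g*V=520*9.81*0.051=260.2 N; F_B(max)=rho*g*V=1025*9.81*0.051=512.8 N
(b) Floating fraction=rho_obj/rho=520/1025=0.507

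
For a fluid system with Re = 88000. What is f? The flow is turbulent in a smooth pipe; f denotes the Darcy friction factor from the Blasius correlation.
Formula: f = \frac{0.316}{Re^{0.25}}
f = 0.316/88000^0.25 = 0.01835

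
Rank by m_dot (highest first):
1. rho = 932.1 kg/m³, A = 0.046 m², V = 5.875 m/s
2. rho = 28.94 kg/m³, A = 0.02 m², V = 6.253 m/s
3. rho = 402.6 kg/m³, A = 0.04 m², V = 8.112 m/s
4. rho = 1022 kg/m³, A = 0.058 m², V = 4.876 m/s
Case 1: m_dot = 251.9 kg/s
Case 2: m_dot = 3.619 kg/s
Case 3: m_dot = 130.6 kg/s
Case 4: m_dot = 289 kg/s
Ranking (highest first): 4, 1, 3, 2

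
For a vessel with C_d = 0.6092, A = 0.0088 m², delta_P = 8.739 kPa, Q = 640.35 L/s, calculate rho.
Formula: Q = C_d A \sqrt{\frac{2 \Delta P}{\rho}}
Substituting knowns: 640.35 = 0.6092·0.0088·√(2·(8.739·1000)/rho)·1000
Solving for rho: rho = 2·(8.739·1000)/((640.35/1000)/(0.6092·0.0088))² = 1.225 kg/m³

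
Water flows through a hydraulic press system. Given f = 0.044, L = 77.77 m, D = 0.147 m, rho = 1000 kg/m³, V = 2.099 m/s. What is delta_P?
Formula: \Delta P = f \frac{L}{D} \frac{\rho V^2}{2}
delta_P = 0.044·(77.77/0.147)·0.5·1000·2.099²/1000 = 51.28 kPa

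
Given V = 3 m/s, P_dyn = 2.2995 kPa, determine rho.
Formula: P_{dyn} = \frac{1}{2} \rho V^2
Substituting knowns: 2.2995 = 0.5·rho·3²/1000
Solving for rho: rho = 2·(2.2995·1000)/3² = 511 kg/m³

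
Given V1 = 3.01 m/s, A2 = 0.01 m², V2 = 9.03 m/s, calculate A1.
Formula: V_2 = \frac{A_1 V_1}{A_2}
Substituting knowns: 9.03 = A1·3.01/0.01
Solving for A1: A1 = 9.03·0.01/3.01 = 0.03 m²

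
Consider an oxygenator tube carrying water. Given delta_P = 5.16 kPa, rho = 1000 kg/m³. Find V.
Formula: V = \sqrt{\frac{2 \Delta P}{\rho}}
V = √(2·(5.16·1000)/1000) = 3.212 m/s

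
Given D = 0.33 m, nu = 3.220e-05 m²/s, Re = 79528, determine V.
Formula: Re = \frac{V D}{\nu}
Substituting knowns: 79528 = V·0.33/3.220e-05
Solving for V: V = 79528·3.220e-05/0.33 = 7.76 m/s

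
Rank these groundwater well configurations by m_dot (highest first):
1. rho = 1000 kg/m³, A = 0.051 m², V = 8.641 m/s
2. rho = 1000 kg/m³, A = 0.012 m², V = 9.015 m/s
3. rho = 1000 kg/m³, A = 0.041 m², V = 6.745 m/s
Case 1: m_dot = 440.7 kg/s
Case 2: m_dot = 108.2 kg/s
Case 3: m_dot = 276.5 kg/s
Ranking (highest first): 1, 3, 2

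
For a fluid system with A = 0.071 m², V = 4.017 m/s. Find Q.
Formula: Q = A V
Q = 0.071·4.017·1000 = 285.2 L/s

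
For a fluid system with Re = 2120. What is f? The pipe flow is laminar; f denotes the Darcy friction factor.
Formula: f = \frac{64}{Re}
f = 64/2120 = 0.03019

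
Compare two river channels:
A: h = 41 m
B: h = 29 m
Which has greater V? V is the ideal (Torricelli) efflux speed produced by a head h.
V(A) = 28.36 m/s, V(B) = 23.85 m/s. Answer: A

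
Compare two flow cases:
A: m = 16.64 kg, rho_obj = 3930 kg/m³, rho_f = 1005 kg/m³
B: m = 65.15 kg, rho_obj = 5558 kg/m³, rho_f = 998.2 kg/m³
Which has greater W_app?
W_app(A) = 121.5 N, W_app(B) = 524.3 N. Answer: B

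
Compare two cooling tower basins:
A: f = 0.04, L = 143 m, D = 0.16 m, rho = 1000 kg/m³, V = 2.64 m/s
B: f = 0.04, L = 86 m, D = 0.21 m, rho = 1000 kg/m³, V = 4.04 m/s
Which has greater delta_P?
delta_P(A) = 124.6 kPa, delta_P(B) = 133.7 kPa. Answer: B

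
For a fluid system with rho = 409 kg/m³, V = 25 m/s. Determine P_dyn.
Formula: P_{dyn} = \frac{1}{2} \rho V^2
P_dyn = 0.5·409·25²/1000 = 127.8 kPa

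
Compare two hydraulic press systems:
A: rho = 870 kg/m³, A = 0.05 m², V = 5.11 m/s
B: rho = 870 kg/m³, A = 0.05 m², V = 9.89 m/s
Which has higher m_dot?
m_dot(A) = 222.3 kg/s, m_dot(B) = 430.2 kg/s. Answer: B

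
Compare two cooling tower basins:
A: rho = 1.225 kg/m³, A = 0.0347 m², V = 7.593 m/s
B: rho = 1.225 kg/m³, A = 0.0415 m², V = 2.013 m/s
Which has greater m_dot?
m_dot(A) = 0.3228 kg/s, m_dot(B) = 0.1023 kg/s. Answer: A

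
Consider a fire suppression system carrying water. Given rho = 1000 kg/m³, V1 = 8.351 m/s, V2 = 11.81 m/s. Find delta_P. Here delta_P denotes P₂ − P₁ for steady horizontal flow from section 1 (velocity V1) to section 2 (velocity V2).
Formula: \Delta P = \frac{1}{2} \rho (V_1^2 - V_2^2)
delta_P = 0.5·1000·(8.351² − 11.81²)/1000 = -34.87 kPa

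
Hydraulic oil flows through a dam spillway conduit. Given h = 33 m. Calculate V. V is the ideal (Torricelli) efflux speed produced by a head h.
Formula: V = \sqrt{2 g h}
V = √(2·9.81·33) = 25.45 m/s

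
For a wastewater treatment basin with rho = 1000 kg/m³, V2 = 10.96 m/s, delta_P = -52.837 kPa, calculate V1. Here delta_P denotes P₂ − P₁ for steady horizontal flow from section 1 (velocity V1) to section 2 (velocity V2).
Formula: \Delta P = \frac{1}{2} \rho (V_1^2 - V_2^2)
Substituting knowns: -52.837 = 0.5·1000·(V1² − 10.96²)/1000
Solving for V1: V1 = √(10.96² + 2·(-52.837·1000)/1000) = 3.801 m/s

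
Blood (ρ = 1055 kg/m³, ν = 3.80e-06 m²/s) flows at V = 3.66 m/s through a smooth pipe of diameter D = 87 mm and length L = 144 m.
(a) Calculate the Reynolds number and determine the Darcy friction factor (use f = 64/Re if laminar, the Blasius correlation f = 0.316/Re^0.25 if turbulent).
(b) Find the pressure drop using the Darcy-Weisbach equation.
(a) Re = V·D/ν = 3.66·0.087/3.80e-06 = 83795 → turbulent (Re > 4000); f = 0.316/Re^0.25 = 0.316/83795^0.25 = 0.018573
(b) Darcy-Weisbach: ΔP = f·(L/D)·½ρV²/1000 = 0.018573·(144/0.087)·½·1055·3.66²/1000 = 217.2 kPa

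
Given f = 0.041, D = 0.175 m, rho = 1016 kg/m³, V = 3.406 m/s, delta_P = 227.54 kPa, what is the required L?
Formula: \Delta P = f \frac{L}{D} \frac{\rho V^2}{2}
Substituting knowns: 227.54 = 0.041·(L/0.175)·0.5·1016·3.406²/1000
Solving for L: L = (227.54·1000)·0.175/(0.041·0.5·1016·3.406²) = 164.8 m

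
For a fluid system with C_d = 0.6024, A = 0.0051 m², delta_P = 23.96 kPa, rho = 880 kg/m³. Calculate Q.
Formula: Q = C_d A \sqrt{\frac{2 \Delta P}{\rho}}
Q = 0.6024·0.0051·√(2·(23.96·1000)/880)·1000 = 22.67 L/s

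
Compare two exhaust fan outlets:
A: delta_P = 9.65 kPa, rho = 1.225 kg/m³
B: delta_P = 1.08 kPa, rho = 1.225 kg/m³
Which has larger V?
V(A) = 125.5 m/s, V(B) = 41.99 m/s. Answer: A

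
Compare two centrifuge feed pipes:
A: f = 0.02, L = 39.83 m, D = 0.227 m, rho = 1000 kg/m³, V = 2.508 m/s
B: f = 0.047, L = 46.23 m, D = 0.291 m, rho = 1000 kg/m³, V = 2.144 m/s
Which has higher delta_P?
delta_P(A) = 11.04 kPa, delta_P(B) = 17.16 kPa. Answer: B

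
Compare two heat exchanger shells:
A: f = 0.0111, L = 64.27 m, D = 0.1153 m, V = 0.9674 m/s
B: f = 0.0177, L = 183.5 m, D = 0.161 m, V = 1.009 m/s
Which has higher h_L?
h_L(A) = 0.2951 m, h_L(B) = 1.047 m. Answer: B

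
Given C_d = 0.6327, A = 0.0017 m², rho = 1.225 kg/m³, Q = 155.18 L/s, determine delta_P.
Formula: Q = C_d A \sqrt{\frac{2 \Delta P}{\rho}}
Substituting knowns: 155.18 = 0.6327·0.0017·√(2·(delta_P·1000)/1.225)·1000
Solving for delta_P: delta_P = ((155.18/1000)/(0.6327·0.0017))²·1.225/2/1000 = 12.75 kPa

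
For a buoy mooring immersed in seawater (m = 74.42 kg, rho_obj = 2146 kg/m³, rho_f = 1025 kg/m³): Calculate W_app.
Formula: W_{app} = mg\left(1 - \frac{\rho_f}{\rho_{obj}}\right)
W_app = 74.42·9.81·(1 − 1025/2146) = 381.4 N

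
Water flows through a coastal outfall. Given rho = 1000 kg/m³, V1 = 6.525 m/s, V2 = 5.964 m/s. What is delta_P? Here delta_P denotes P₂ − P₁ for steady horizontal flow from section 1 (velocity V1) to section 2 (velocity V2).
Formula: \Delta P = \frac{1}{2} \rho (V_1^2 - V_2^2)
delta_P = 0.5·1000·(6.525² − 5.964²)/1000 = 3.503 kPa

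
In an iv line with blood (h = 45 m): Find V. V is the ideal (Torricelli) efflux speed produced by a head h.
Formula: V = \sqrt{2 g h}
V = √(2·9.81·45) = 29.71 m/s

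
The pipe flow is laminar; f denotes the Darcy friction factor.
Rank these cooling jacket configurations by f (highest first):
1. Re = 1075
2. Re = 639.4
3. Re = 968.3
Case 1: f = 0.05953
Case 2: f = 0.1001
Case 3: f = 0.0661
Ranking (highest first): 2, 3, 1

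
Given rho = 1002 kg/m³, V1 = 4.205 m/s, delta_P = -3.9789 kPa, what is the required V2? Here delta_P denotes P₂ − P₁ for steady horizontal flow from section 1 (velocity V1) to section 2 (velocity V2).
Formula: \Delta P = \frac{1}{2} \rho (V_1^2 - V_2^2)
Substituting knowns: -3.9789 = 0.5·1002·(4.205² − V2²)/1000
Solving for V2: V2 = √(4.205² − 2·(-3.9789·1000)/1002) = 5.062 m/s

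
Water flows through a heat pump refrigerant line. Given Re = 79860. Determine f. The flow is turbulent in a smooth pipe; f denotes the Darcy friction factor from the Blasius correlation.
Formula: f = \frac{0.316}{Re^{0.25}}
f = 0.316/79860^0.25 = 0.0188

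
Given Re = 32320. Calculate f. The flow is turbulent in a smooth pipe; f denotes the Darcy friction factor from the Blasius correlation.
Formula: f = \frac{0.316}{Re^{0.25}}
f = 0.316/32320^0.25 = 0.02357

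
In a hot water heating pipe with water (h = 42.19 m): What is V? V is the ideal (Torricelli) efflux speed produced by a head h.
Formula: V = \sqrt{2 g h}
V = √(2·9.81·42.19) = 28.77 m/s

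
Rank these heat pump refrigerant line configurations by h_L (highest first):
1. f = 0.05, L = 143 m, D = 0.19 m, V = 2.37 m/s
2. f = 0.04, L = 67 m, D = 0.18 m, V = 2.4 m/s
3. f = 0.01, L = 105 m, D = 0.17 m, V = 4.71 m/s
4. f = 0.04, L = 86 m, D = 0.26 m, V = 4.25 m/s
Case 1: h_L = 10.77 m
Case 2: h_L = 4.371 m
Case 3: h_L = 6.984 m
Case 4: h_L = 12.18 m
Ranking (highest first): 4, 1, 3, 2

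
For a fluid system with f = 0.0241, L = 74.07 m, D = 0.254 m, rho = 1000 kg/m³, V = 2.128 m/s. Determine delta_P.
Formula: \Delta P = f \frac{L}{D} \frac{\rho V^2}{2}
delta_P = 0.0241·(74.07/0.254)·0.5·1000·2.128²/1000 = 15.91 kPa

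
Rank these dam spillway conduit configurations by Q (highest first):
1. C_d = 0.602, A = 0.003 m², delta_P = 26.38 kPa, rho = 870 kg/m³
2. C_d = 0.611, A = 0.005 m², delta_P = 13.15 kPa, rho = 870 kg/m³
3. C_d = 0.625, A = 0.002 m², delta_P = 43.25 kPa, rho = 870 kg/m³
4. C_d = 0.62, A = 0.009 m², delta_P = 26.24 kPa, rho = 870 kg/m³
Case 1: Q = 14.06 L/s
Case 2: Q = 16.8 L/s
Case 3: Q = 12.46 L/s
Case 4: Q = 43.34 L/s
Ranking (highest first): 4, 2, 1, 3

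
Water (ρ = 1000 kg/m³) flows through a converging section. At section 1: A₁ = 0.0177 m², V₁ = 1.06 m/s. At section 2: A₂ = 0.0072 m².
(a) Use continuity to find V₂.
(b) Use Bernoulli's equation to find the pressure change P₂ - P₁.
(a) Continuity: A₁V₁=A₂V₂ -> V₂=A₁V₁/A₂=0.0177*1.06/0.0072=2.61 m/s
(b) Bernoulli: P₂-P₁=0.5*rho*(V₁^2-V₂^2)/1000=0.5*1000*(1.06^2-2.61^2)/1000=-2.844 kPa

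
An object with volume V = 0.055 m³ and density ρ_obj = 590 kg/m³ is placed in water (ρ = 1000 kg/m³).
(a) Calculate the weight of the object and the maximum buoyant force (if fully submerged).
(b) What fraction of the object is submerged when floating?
(a) W=rho_obj*g*V=590*9.81*0.055=318.3 N; F_B(max)=rho*g*V=1000*9.81*0.055=539.5 N
(b) Floating fraction=rho_obj/rho=590/1000=0.590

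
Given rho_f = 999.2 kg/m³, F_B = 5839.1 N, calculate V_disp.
Formula: F_B = \rho_f g V_{disp}
Substituting knowns: 5839.1 = 999.2·9.81·V_disp
Solving for V_disp: V_disp = 5839.1/(999.2·9.81) = 0.5957 m³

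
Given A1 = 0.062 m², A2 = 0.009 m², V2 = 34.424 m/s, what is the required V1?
Formula: V_2 = \frac{A_1 V_1}{A_2}
Substituting knowns: 34.424 = 0.062·V1/0.009
Solving for V1: V1 = 34.424·0.009/0.062 = 4.997 m/s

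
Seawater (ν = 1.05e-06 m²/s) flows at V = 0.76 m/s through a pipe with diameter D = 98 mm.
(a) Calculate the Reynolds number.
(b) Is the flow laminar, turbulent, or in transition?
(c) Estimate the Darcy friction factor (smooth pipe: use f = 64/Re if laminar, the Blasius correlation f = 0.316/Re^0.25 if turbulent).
(a) Re = V·D/ν = 0.76·0.098/1.05e-06 = 70933
(b) Flow regime: turbulent (Re > 4000)
(c) Friction factor: f = 0.316/Re^0.25 = 0.316/70933^0.25 = 0.01936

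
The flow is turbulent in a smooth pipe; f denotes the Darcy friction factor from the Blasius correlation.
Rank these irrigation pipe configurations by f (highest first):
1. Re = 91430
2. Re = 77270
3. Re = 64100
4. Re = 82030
Case 1: f = 0.01817
Case 2: f = 0.01895
Case 3: f = 0.01986
Case 4: f = 0.01867
Ranking (highest first): 3, 2, 4, 1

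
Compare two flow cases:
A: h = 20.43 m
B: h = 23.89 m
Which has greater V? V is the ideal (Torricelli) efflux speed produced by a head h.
V(A) = 20.02 m/s, V(B) = 21.65 m/s. Answer: B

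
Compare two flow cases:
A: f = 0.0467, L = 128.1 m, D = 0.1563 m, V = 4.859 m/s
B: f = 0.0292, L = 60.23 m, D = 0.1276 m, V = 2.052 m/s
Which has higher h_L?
h_L(A) = 46.06 m, h_L(B) = 2.958 m. Answer: A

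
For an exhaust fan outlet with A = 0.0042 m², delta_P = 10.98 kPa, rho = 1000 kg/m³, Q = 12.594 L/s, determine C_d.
Formula: Q = C_d A \sqrt{\frac{2 \Delta P}{\rho}}
Substituting knowns: 12.594 = C_d·0.0042·√(2·(10.98·1000)/1000)·1000
Solving for C_d: C_d = (12.594/1000)/(0.0042·√(2·(10.98·1000)/1000)) = 0.6399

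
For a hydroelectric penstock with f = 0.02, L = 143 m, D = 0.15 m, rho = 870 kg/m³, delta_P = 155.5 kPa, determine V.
Formula: \Delta P = f \frac{L}{D} \frac{\rho V^2}{2}
Substituting knowns: 155.5 = 0.02·(143/0.15)·0.5·870·V²/1000
Solving for V: V = √((155.5·1000)/(0.02·(143/0.15)·0.5·870)) = 4.33 m/s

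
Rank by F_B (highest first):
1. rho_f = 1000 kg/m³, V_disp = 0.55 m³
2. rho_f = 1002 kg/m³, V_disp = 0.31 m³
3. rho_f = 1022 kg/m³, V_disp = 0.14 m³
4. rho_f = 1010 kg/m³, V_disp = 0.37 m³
Case 1: F_B = 5396 N
Case 2: F_B = 3047 N
Case 3: F_B = 1404 N
Case 4: F_B = 3666 N
Ranking (highest first): 1, 4, 2, 3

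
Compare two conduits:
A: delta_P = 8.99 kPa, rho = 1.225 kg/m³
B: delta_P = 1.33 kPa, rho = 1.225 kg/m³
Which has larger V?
V(A) = 121.2 m/s, V(B) = 46.6 m/s. Answer: A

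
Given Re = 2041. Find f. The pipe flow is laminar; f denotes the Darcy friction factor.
Formula: f = \frac{64}{Re}
f = 64/2041 = 0.03136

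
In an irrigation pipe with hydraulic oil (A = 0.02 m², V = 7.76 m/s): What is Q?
Formula: Q = A V
Q = 0.02·7.76·1000 = 155.2 L/s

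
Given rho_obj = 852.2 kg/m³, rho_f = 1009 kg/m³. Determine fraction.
Formula: f_{sub} = \frac{\rho_{obj}}{\rho_f}
fraction = 852.2/1009 = 0.8446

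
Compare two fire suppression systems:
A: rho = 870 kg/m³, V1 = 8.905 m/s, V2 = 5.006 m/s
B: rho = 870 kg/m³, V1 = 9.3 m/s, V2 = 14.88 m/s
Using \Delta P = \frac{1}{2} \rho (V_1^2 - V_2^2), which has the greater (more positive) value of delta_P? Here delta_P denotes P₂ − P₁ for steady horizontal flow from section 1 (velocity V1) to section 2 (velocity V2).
delta_P(A) = 23.59 kPa, delta_P(B) = -58.69 kPa. Answer: A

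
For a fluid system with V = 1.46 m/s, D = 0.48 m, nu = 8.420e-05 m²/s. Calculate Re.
Formula: Re = \frac{V D}{\nu}
Re = 1.46·0.48/8.420e-05 = 8323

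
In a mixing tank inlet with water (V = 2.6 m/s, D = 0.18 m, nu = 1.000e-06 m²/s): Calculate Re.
Formula: Re = \frac{V D}{\nu}
Re = 2.6·0.18/1.000e-06 = 468000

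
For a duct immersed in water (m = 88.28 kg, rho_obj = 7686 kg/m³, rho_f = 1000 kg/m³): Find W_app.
Formula: W_{app} = mg\left(1 - \frac{\rho_f}{\rho_{obj}}\right)
W_app = 88.28·9.81·(1 − 1000/7686) = 753.4 N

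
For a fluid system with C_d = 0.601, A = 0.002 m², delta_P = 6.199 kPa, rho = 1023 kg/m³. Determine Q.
Formula: Q = C_d A \sqrt{\frac{2 \Delta P}{\rho}}
Q = 0.601·0.002·√(2·(6.199·1000)/1023)·1000 = 4.184 L/s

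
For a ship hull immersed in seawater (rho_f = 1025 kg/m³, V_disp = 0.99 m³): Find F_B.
Formula: F_B = \rho_f g V_{disp}
F_B = 1025·9.81·0.99 = 9955 N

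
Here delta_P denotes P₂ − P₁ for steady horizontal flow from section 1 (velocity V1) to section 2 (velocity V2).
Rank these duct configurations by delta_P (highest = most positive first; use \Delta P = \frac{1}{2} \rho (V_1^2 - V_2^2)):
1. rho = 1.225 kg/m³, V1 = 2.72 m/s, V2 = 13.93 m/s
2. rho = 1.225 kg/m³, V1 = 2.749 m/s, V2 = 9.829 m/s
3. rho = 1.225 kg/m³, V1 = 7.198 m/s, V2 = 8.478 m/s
Case 1: delta_P = -0.1143 kPa
Case 2: delta_P = -0.05454 kPa
Case 3: delta_P = -0.01229 kPa
Ranking (highest first): 3, 2, 1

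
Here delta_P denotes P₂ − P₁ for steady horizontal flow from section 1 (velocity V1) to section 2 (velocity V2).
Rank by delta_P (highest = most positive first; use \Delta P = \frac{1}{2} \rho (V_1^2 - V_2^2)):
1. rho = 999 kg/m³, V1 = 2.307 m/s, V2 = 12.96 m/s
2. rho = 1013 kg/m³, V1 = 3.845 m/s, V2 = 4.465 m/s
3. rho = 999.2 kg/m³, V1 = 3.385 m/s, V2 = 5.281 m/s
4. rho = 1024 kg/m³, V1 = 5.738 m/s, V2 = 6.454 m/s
Case 1: delta_P = -81.24 kPa
Case 2: delta_P = -2.61 kPa
Case 3: delta_P = -8.209 kPa
Case 4: delta_P = -4.469 kPa
Ranking (highest first): 2, 4, 3, 1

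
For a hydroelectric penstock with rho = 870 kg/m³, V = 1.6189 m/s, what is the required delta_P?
Formula: V = \sqrt{\frac{2 \Delta P}{\rho}}
Substituting knowns: 1.6189 = √(2·(delta_P·1000)/870)
Solving for delta_P: delta_P = 1.6189²·870/2/1000 = 1.14 kPa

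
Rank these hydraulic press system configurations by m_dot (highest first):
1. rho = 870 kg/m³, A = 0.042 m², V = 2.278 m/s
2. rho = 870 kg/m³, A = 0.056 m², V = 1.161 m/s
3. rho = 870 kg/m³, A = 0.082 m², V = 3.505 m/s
Case 1: m_dot = 83.24 kg/s
Case 2: m_dot = 56.56 kg/s
Case 3: m_dot = 250 kg/s
Ranking (highest first): 3, 1, 2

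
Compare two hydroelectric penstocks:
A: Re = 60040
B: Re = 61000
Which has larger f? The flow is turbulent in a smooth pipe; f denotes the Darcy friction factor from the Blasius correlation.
f(A) = 0.02019, f(B) = 0.02011. Answer: A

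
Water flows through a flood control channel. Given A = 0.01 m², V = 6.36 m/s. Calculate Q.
Formula: Q = A V
Q = 0.01·6.36·1000 = 63.6 L/s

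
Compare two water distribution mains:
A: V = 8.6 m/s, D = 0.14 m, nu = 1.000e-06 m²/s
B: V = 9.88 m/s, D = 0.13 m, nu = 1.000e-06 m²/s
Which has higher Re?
Re(A) = 1.204e+06, Re(B) = 1.284e+06. Answer: B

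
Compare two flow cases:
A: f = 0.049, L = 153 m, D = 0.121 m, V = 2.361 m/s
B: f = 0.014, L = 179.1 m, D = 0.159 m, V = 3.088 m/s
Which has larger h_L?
h_L(A) = 17.6 m, h_L(B) = 7.664 m. Answer: A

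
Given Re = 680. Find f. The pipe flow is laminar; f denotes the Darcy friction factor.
Formula: f = \frac{64}{Re}
f = 64/680 = 0.09412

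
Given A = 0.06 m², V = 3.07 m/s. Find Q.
Formula: Q = A V
Q = 0.06·3.07·1000 = 184.2 L/s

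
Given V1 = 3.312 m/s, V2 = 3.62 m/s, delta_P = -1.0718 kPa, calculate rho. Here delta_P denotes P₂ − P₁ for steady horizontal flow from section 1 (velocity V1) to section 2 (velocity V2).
Formula: \Delta P = \frac{1}{2} \rho (V_1^2 - V_2^2)
Substituting knowns: -1.0718 = 0.5·rho·(3.312² − 3.62²)/1000
Solving for rho: rho = 2·(-1.0718·1000)/(3.312² − 3.62²) = 1004 kg/m³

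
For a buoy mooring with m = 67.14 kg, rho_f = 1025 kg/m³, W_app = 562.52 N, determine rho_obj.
Formula: W_{app} = mg\left(1 - \frac{\rho_f}{\rho_{obj}}\right)
Substituting knowns: 562.52 = 67.14·9.81·(1 − 1025/rho_obj)
Solving for rho_obj: rho_obj = 1025/(1 − 562.52/(67.14·9.81)) = 7023 kg/m³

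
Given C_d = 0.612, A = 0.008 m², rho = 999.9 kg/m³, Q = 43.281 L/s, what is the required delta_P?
Formula: Q = C_d A \sqrt{\frac{2 \Delta P}{\rho}}
Substituting knowns: 43.281 = 0.612·0.008·√(2·(delta_P·1000)/999.9)·1000
Solving for delta_P: delta_P = ((43.281/1000)/(0.612·0.008))²·999.9/2/1000 = 39.07 kPa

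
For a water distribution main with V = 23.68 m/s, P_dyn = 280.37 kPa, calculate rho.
Formula: P_{dyn} = \frac{1}{2} \rho V^2
Substituting knowns: 280.37 = 0.5·rho·23.68²/1000
Solving for rho: rho = 2·(280.37·1000)/23.68² = 1000 kg/m³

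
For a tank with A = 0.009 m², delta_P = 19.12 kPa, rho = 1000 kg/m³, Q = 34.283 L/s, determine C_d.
Formula: Q = C_d A \sqrt{\frac{2 \Delta P}{\rho}}
Substituting knowns: 34.283 = C_d·0.009·√(2·(19.12·1000)/1000)·1000
Solving for C_d: C_d = (34.283/1000)/(0.009·√(2·(19.12·1000)/1000)) = 0.616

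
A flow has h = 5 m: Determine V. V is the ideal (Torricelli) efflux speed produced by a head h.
Formula: V = \sqrt{2 g h}
V = √(2·9.81·5) = 9.905 m/s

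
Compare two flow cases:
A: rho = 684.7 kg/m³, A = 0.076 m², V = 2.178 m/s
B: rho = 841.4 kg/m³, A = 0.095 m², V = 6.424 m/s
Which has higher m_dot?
m_dot(A) = 113.3 kg/s, m_dot(B) = 513.5 kg/s. Answer: B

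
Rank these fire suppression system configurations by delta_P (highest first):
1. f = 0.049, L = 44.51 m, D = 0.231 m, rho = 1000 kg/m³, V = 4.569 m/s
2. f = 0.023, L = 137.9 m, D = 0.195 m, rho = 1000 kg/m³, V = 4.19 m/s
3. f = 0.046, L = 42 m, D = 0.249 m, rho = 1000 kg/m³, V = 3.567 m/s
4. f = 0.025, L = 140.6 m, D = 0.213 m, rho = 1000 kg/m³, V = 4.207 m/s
Case 1: delta_P = 98.55 kPa
Case 2: delta_P = 142.8 kPa
Case 3: delta_P = 49.36 kPa
Case 4: delta_P = 146 kPa
Ranking (highest first): 4, 2, 1, 3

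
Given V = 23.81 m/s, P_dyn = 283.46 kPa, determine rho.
Formula: P_{dyn} = \frac{1}{2} \rho V^2
Substituting knowns: 283.46 = 0.5·rho·23.81²/1000
Solving for rho: rho = 2·(283.46·1000)/23.81² = 1000 kg/m³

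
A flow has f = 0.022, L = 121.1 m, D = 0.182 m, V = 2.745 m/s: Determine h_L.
Formula: h_L = f \frac{L}{D} \frac{V^2}{2g}
h_L = 0.022·(121.1/0.182)·2.745²/(2·9.81) = 5.622 m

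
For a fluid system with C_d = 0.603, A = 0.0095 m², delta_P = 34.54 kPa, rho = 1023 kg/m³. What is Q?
Formula: Q = C_d A \sqrt{\frac{2 \Delta P}{\rho}}
Q = 0.603·0.0095·√(2·(34.54·1000)/1023)·1000 = 47.07 L/s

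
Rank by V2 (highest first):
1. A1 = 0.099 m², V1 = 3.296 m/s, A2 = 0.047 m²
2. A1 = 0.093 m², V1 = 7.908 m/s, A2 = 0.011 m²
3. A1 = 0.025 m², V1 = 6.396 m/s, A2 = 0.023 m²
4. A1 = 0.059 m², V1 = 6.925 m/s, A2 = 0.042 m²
Case 1: V2 = 6.943 m/s
Case 2: V2 = 66.86 m/s
Case 3: V2 = 6.952 m/s
Case 4: V2 = 9.728 m/s
Ranking (highest first): 2, 4, 3, 1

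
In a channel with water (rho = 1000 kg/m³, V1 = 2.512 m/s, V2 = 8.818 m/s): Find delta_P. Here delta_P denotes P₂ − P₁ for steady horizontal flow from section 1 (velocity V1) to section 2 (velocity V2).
Formula: \Delta P = \frac{1}{2} \rho (V_1^2 - V_2^2)
delta_P = 0.5·1000·(2.512² − 8.818²)/1000 = -35.72 kPa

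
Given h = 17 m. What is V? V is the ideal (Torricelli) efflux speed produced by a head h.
Formula: V = \sqrt{2 g h}
V = √(2·9.81·17) = 18.26 m/s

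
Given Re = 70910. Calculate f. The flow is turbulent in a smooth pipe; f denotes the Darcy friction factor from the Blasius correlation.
Formula: f = \frac{0.316}{Re^{0.25}}
f = 0.316/70910^0.25 = 0.01936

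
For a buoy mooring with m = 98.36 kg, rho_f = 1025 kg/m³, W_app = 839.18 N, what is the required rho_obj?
Formula: W_{app} = mg\left(1 - \frac{\rho_f}{\rho_{obj}}\right)
Substituting knowns: 839.18 = 98.36·9.81·(1 − 1025/rho_obj)
Solving for rho_obj: rho_obj = 1025/(1 − 839.18/(98.36·9.81)) = 7866 kg/m³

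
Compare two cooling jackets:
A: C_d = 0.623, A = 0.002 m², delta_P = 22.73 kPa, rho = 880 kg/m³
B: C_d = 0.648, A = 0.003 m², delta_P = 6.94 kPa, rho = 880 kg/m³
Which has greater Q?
Q(A) = 8.956 L/s, Q(B) = 7.721 L/s. Answer: A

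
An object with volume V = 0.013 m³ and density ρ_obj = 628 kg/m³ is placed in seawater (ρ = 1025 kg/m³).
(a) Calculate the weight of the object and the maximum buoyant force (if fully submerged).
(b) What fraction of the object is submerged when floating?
(a) W=rho_obj*g*V=628*9.81*0.013=80.1 N; F_B(max)=rho*g*V=1025*9.81*0.013=130.7 N
(b) Floating fraction=rho_obj/rho=628/1025=0.613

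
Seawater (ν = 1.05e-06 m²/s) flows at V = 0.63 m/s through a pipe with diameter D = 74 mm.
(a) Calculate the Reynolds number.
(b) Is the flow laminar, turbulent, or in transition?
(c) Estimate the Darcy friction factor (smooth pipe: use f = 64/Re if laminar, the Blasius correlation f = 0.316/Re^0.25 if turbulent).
(a) Re = V·D/ν = 0.63·0.074/1.05e-06 = 44400
(b) Flow regime: turbulent (Re > 4000)
(c) Friction factor: f = 0.316/Re^0.25 = 0.316/44400^0.25 = 0.02177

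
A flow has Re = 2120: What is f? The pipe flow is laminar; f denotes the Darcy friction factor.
Formula: f = \frac{64}{Re}
f = 64/2120 = 0.03019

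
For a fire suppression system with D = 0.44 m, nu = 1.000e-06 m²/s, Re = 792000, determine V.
Formula: Re = \frac{V D}{\nu}
Substituting knowns: 792000 = V·0.44/1.000e-06
Solving for V: V = 792000·1.000e-06/0.44 = 1.8 m/s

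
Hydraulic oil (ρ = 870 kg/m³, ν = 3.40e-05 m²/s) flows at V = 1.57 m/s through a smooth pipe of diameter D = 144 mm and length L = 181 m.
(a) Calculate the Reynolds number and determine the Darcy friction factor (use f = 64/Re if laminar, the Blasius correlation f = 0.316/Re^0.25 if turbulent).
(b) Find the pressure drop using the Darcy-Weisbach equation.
(a) Re = V·D/ν = 1.57·0.144/3.40e-05 = 6649.4 → turbulent (Re > 4000); f = 0.316/Re^0.25 = 0.316/6649.4^0.25 = 0.034994
(b) Darcy-Weisbach: ΔP = f·(L/D)·½ρV²/1000 = 0.034994·(181/0.144)·½·870·1.57²/1000 = 47.16 kPa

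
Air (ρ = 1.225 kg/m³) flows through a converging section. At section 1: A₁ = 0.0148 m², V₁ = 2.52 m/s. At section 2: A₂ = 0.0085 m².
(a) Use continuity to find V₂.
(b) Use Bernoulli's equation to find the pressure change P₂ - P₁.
(a) Continuity: A₁V₁=A₂V₂ -> V₂=A₁V₁/A₂=0.0148*2.52/0.0085=4.39 m/s
(b) Bernoulli: P₂-P₁=0.5*rho*(V₁^2-V₂^2)/1000=0.5*1.225*(2.52^2-4.39^2)/1000=-0.007915 kPa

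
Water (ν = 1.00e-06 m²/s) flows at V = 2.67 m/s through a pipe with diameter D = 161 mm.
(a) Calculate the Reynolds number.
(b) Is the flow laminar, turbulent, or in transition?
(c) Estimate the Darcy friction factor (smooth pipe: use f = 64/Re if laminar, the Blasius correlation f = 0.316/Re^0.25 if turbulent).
(a) Re = V·D/ν = 2.67·0.161/1.00e-06 = 429870
(b) Flow regime: turbulent (Re > 4000)
(c) Friction factor: f = 0.316/Re^0.25 = 0.316/429870^0.25 = 0.01234 (Blasius is strictly valid for Re ≲ 1e5; used here as the smooth-pipe estimate the problem specifies)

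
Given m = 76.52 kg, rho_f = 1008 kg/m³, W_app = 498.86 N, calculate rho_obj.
Formula: W_{app} = mg\left(1 - \frac{\rho_f}{\rho_{obj}}\right)
Substituting knowns: 498.86 = 76.52·9.81·(1 − 1008/rho_obj)
Solving for rho_obj: rho_obj = 1008/(1 − 498.86/(76.52·9.81)) = 3005 kg/m³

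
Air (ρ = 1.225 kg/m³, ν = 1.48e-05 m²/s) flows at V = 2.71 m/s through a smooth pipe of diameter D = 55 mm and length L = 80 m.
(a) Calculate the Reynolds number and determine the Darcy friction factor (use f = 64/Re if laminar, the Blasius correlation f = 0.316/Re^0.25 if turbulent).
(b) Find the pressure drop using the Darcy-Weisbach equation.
(a) Re = V·D/ν = 2.71·0.055/1.48e-05 = 10071 → turbulent (Re > 4000); f = 0.316/Re^0.25 = 0.316/10071^0.25 = 0.031544
(b) Darcy-Weisbach: ΔP = f·(L/D)·½ρV²/1000 = 0.031544·(80/0.055)·½·1.225·2.71²/1000 = 0.2064 kPa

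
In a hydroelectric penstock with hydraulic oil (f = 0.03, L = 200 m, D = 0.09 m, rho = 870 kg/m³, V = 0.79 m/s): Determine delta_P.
Formula: \Delta P = f \frac{L}{D} \frac{\rho V^2}{2}
delta_P = 0.03·(200/0.09)·0.5·870·0.79²/1000 = 18.1 kPa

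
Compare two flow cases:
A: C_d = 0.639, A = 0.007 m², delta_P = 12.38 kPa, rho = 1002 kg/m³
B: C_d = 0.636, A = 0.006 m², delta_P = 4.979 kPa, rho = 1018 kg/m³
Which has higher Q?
Q(A) = 22.24 L/s, Q(B) = 11.93 L/s. Answer: A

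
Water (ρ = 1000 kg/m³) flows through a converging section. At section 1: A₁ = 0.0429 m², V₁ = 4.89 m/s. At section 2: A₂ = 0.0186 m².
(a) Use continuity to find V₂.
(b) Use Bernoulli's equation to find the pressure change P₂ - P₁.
(a) Continuity: A₁V₁=A₂V₂ -> V₂=A₁V₁/A₂=0.0429*4.89/0.0186=11.28 m/s
(b) Bernoulli: P₂-P₁=0.5*rho*(V₁^2-V₂^2)/1000=0.5*1000*(4.89^2-11.28^2)/1000=-51.66 kPa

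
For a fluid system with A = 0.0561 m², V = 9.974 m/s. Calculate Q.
Formula: Q = A V
Q = 0.0561·9.974·1000 = 559.5 L/s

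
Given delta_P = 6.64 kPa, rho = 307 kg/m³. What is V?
Formula: V = \sqrt{\frac{2 \Delta P}{\rho}}
V = √(2·(6.64·1000)/307) = 6.577 m/s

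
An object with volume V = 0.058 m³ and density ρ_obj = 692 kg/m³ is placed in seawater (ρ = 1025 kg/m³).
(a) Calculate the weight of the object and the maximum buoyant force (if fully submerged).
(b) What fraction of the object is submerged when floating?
(a) W=rho_obj*g*V=692*9.81*0.058=393.7 N; F_B(max)=rho*g*V=1025*9.81*0.058=583.2 N
(b) Floating fraction=rho_obj/rho=692/1025=0.675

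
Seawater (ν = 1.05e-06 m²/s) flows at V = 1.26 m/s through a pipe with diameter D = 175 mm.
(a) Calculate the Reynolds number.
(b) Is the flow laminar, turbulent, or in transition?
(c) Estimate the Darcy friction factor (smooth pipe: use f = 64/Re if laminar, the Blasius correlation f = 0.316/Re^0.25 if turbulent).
(a) Re = V·D/ν = 1.26·0.175/1.05e-06 = 210000
(b) Flow regime: turbulent (Re > 4000)
(c) Friction factor: f = 0.316/Re^0.25 = 0.316/210000^0.25 = 0.01476 (Blasius is strictly valid for Re ≲ 1e5; used here as the smooth-pipe estimate the problem specifies)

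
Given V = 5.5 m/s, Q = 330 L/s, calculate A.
Formula: Q = A V
Substituting knowns: 330 = A·5.5·1000
Solving for A: A = (330/1000)/5.5 = 0.06 m²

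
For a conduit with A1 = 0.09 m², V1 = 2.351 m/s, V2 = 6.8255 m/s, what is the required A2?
Formula: V_2 = \frac{A_1 V_1}{A_2}
Substituting knowns: 6.8255 = 0.09·2.351/A2
Solving for A2: A2 = 0.09·2.351/6.8255 = 0.031 m²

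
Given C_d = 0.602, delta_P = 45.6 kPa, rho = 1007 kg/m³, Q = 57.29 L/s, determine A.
Formula: Q = C_d A \sqrt{\frac{2 \Delta P}{\rho}}
Substituting knowns: 57.29 = 0.602·A·√(2·(45.6·1000)/1007)·1000
Solving for A: A = (57.29/1000)/(0.602·√(2·(45.6·1000)/1007)) = 0.01 m²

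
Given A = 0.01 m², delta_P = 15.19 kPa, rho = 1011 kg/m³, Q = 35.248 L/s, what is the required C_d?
Formula: Q = C_d A \sqrt{\frac{2 \Delta P}{\rho}}
Substituting knowns: 35.248 = C_d·0.01·√(2·(15.19·1000)/1011)·1000
Solving for C_d: C_d = (35.248/1000)/(0.01·√(2·(15.19·1000)/1011)) = 0.643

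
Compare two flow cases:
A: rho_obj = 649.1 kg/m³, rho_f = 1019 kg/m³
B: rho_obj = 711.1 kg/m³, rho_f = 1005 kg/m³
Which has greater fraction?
fraction(A) = 0.637, fraction(B) = 0.7076. Answer: B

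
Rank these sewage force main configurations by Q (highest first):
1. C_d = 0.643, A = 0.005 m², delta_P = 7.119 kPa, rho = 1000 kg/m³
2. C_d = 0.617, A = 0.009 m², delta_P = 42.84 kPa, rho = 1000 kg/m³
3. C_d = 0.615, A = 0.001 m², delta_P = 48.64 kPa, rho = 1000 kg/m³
Case 1: Q = 12.13 L/s
Case 2: Q = 51.4 L/s
Case 3: Q = 6.066 L/s
Ranking (highest first): 2, 1, 3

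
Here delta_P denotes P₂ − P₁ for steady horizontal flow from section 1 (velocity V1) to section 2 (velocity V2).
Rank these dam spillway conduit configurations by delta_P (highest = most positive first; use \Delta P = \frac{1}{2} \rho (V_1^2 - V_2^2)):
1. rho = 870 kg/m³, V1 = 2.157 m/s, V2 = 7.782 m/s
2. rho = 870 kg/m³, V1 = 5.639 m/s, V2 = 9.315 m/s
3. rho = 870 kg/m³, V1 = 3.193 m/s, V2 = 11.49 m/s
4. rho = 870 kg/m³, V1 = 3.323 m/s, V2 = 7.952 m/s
Case 1: delta_P = -24.32 kPa
Case 2: delta_P = -23.91 kPa
Case 3: delta_P = -52.99 kPa
Case 4: delta_P = -22.7 kPa
Ranking (highest first): 4, 2, 1, 3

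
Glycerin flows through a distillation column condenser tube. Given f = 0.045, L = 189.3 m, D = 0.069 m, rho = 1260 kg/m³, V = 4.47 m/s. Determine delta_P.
Formula: \Delta P = f \frac{L}{D} \frac{\rho V^2}{2}
delta_P = 0.045·(189.3/0.069)·0.5·1260·4.47²/1000 = 1554 kPa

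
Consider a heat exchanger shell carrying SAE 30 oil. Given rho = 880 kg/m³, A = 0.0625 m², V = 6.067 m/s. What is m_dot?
Formula: \dot{m} = \rho A V
m_dot = 880·0.0625·6.067 = 333.7 kg/s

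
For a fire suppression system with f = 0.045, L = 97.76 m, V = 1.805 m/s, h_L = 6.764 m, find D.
Formula: h_L = f \frac{L}{D} \frac{V^2}{2g}
Substituting knowns: 6.764 = 0.045·(97.76/D)·1.805²/(2·9.81)
Solving for D: D = 0.045·97.76·1.805²/(2·9.81·6.764) = 0.108 m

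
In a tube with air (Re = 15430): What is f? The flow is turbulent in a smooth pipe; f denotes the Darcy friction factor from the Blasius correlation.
Formula: f = \frac{0.316}{Re^{0.25}}
f = 0.316/15430^0.25 = 0.02835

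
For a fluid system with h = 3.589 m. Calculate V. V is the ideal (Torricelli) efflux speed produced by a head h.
Formula: V = \sqrt{2 g h}
V = √(2·9.81·3.589) = 8.391 m/s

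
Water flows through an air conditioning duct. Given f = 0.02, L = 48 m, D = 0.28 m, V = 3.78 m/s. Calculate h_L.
Formula: h_L = f \frac{L}{D} \frac{V^2}{2g}
h_L = 0.02·(48/0.28)·3.78²/(2·9.81) = 2.497 m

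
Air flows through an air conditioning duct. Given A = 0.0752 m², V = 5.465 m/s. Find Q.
Formula: Q = A V
Q = 0.0752·5.465·1000 = 411 L/s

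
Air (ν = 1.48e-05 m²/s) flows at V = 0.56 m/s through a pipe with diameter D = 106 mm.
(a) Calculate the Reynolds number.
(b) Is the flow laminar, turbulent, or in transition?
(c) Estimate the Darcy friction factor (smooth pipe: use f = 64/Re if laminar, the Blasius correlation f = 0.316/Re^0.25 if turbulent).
(a) Re = V·D/ν = 0.56·0.106/1.48e-05 = 4010.8
(b) Flow regime: turbulent (Re > 4000)
(c) Friction factor: f = 0.316/Re^0.25 = 0.316/4010.8^0.25 = 0.03971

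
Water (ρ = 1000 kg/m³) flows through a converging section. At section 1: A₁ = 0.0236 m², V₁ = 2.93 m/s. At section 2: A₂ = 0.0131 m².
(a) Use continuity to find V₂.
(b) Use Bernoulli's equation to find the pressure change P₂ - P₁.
(a) Continuity: A₁V₁=A₂V₂ -> V₂=A₁V₁/A₂=0.0236*2.93/0.0131=5.28 m/s
(b) Bernoulli: P₂-P₁=0.5*rho*(V₁^2-V₂^2)/1000=0.5*1000*(2.93^2-5.28^2)/1000=-9.647 kPa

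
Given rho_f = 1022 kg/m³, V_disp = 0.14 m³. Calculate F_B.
Formula: F_B = \rho_f g V_{disp}
F_B = 1022·9.81·0.14 = 1404 N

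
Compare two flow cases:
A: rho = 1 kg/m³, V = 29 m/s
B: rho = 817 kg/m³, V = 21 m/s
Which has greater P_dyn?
P_dyn(A) = 0.4205 kPa, P_dyn(B) = 180.1 kPa. Answer: B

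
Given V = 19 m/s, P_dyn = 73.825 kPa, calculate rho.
Formula: P_{dyn} = \frac{1}{2} \rho V^2
Substituting knowns: 73.825 = 0.5·rho·19²/1000
Solving for rho: rho = 2·(73.825·1000)/19² = 409 kg/m³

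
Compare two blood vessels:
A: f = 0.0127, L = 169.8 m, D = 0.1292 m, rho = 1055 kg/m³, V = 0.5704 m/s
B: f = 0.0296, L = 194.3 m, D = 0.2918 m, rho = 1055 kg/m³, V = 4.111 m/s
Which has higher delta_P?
delta_P(A) = 2.865 kPa, delta_P(B) = 175.7 kPa. Answer: B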